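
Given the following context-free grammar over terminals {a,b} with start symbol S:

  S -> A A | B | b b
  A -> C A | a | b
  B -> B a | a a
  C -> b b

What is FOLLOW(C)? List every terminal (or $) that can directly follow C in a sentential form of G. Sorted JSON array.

FIRST sets, iterate to fixpoint:
[1]
  A via A→a: +{a}
  A via A→b: +{b}
  B via B→a a: +{a}
  C via C→b b: +{b}
  S via S→A A: +{a,b}
  FIRST[S]={a,b}  FIRST[A]={a,b}  FIRST[B]={a}  FIRST[C]={b}
[2] (no change)
  FIRST[S]={a,b}  FIRST[A]={a,b}  FIRST[B]={a}  FIRST[C]={b}

FOLLOW sets:
seed FOLLOW(S) with $
round 1:
  A→C A: FOLLOW(C) ⊇ FIRST(A) = {a,b}; new: +{a,b}
  B→B a: FOLLOW(B) ⊇ FIRST(a) = {a}; new: +{a}
  S→A A: FOLLOW(A) ⊇ FIRST(A) = {a,b}; new: +{a,b}
  S→A A: FOLLOW(A) ⊇ FOLLOW(S) ⊇ {$}; new: +{$}
  S→B: FOLLOW(B) ⊇ FOLLOW(S) ⊇ {$}; new: +{$}
  FOLLOW(S)={$}  FOLLOW(A)={$,a,b}  FOLLOW(B)={$,a}  FOLLOW(C)={a,b}
round 2: (stable)
  FOLLOW(S)={$}  FOLLOW(A)={$,a,b}  FOLLOW(B)={$,a}  FOLLOW(C)={a,b}

FOLLOW(C) = ["a", "b"]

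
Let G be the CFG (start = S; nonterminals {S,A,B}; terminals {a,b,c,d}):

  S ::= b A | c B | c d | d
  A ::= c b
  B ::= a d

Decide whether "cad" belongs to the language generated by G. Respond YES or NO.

CNF form of G:
  S -> T0 B | T0 T3 | T1 A | d
  A -> T0 T1
  B -> T2 T3
  T0 -> c
  T1 -> b
  T2 -> a
  T3 -> d

CYK table (by increasing span):
  T[0,0] 'c' = {T0}  orig:{}
  T[1,1] 'a' = {T2}  orig:{}
  T[2,2] 'd' = {S,T3}  orig:{S}
  T[0,1] 'ca' = ∅
  T[1,2] 'ad' = {B}
  T[0,2] 'cad' = {S}

S ∈ T[0,2] ⇒ YES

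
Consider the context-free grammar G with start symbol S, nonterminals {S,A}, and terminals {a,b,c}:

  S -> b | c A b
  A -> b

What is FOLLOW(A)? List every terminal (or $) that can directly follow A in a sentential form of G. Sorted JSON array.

Compute FIRST by fixpoint:
iter 1:
  A via A→b: +{b}
  S via S→b: +{b}
  S via S→c A b: +{c}
  FIRST(S)={b,c}  FIRST(A)={b}
iter 2: (stable)
  FIRST(S)={b,c}  FIRST(A)={b}

Compute FOLLOW by fixpoint:
FOLLOW(S) := {$}
[1]
  S→c A b: FOLLOW(A) ⊇ FIRST(b) = {b}; new: +{b}
  FOLLOW(S)={$}  FOLLOW(A)={b}
[2] (no change)
  FOLLOW(S)={$}  FOLLOW(A)={b}

FOLLOW(A) = ["b"]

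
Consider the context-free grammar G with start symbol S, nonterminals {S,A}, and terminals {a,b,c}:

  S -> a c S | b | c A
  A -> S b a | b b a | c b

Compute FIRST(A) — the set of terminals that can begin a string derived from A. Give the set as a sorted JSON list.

Compute FIRST by fixpoint:
iter 1:
  A via A→b b a: +{b}
  A via A→c b: +{c}
  S via S→a c S: +{a}
  S via S→b: +{b}
  S via S→c A: +{c}
  S: {a,b,c}  A: {b,c}
iter 2:
  A via A→S b a: +{a}
  S: {a,b,c}  A: {a,b,c}
iter 3: done
  S: {a,b,c}  A: {a,b,c}

FIRST(A) = ["a", "b", "c"]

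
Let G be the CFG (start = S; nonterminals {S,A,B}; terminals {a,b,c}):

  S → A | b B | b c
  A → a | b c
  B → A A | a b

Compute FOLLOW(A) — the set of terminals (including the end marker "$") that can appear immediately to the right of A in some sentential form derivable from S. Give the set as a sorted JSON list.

FIRST iteration:
round 1:
  A via A→a: +{a}
  A via A→b c: +{b}
  B via B→A A: +{a,b}
  S via S→A: +{a,b}
  S: {a,b}  A: {a,b}  B: {a,b}
round 2: — fixpoint
  S: {a,b}  A: {a,b}  B: {a,b}

Compute FOLLOW by fixpoint:
FOLLOW(S) := {$}
pass 1:
  B→A A: FOLLOW(A) ⊇ FIRST(A) = {a,b}; new: +{a,b}
  S→A: FOLLOW(A) ⊇ FOLLOW(S) ⊇ {$}; new: +{$}
  S→b B: FOLLOW(B) ⊇ FOLLOW(S) ⊇ {$}; new: +{$}
  FOLLOW[S]={$}  FOLLOW[A]={$,a,b}  FOLLOW[B]={$}
pass 2: (stable)
  FOLLOW[S]={$}  FOLLOW[A]={$,a,b}  FOLLOW[B]={$}

FOLLOW(A) = ["$", "a", "b"]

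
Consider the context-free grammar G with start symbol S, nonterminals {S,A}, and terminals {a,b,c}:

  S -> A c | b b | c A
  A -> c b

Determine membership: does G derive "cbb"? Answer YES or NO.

Convert to CNF:
  S -> A T0 | T0 A | T1 T1
  A -> T0 T1
  T0 -> c
  T1 -> b

Fill CYK table bottom-up:
  T[0,0] 'c' = {T0}  orig:{}
  T[1,1] 'b' = {T1}  orig:{}
  T[2,2] 'b' = {T1}  orig:{}
  T[0,1] 'cb' = {A}
  T[1,2] 'bb' = {S}
  T[0,2] 'cbb' = ∅

S ∉ T[0,2] ⇒ NO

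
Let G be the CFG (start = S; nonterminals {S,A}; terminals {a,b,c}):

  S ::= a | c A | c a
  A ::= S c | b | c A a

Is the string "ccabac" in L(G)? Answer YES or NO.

Convert to CNF:
  S -> T0 A | T0 T1 | a
  A -> S T0 | T0 X2 | b
  T0 -> c
  T1 -> a
  X2 -> A T1

Fill CYK table bottom-up:
  [0..0]={T0}  "c"  orig:{}
  [1..1]={T0}  "c"  orig:{}
  [2..2]={S,T1}  "a"  orig:{S}
  [3..3]={A}  "b"
  [4..4]={S,T1}  "a"  orig:{S}
  [5..5]={T0}  "c"  orig:{}
  [0..1]=∅  "cc"
  [1..2]={S}  "ca"
  [2..3]=∅  "ab"
  [3..4]={X2}  "ba"  orig:{}
  [4..5]={A}  "ac"
  [0..2]=∅  "cca"
  [1..3]=∅  "cab"
  [2..4]=∅  "aba"
  [3..5]=∅  "bac"
  [0..3]=∅  "ccab"
  [1..4]=∅  "caba"
  [2..5]=∅  "abac"
  [0..4]=∅  "ccaba"
  [1..5]=∅  "cabac"
  [0..5]=∅  "ccabac"

S ∉ T[0,5] ⇒ NO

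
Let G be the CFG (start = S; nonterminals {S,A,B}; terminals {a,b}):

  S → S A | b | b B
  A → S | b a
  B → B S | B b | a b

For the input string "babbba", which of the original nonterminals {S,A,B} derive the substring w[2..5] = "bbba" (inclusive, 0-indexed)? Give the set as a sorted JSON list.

CNF form of G:
  S -> S A | T0 B | b
  A -> S A | T0 B | T0 T1 | b
  B -> B S | B T0 | T1 T0
  T0 -> b
  T1 -> a

CYK table (by increasing span), restricted to cells inside w[2..5]:
  [2..2]={A,S,T0}  "b"  orig:{A,S}
  [3..3]={A,S,T0}  "b"  orig:{A,S}
  [4..4]={A,S,T0}  "b"  orig:{A,S}
  [5..5]={T1}  "a"  orig:{}
  [2..3]={A,S}  "bb"
  [3..4]={A,S}  "bb"
  [4..5]={A}  "ba"
  [2..4]={A,S}  "bbb"
  [3..5]={A,S}  "bba"
  [2..5]={A,S}  "bbba"

Original NTs in T[2,5] deriving "bbba": ["A", "S"]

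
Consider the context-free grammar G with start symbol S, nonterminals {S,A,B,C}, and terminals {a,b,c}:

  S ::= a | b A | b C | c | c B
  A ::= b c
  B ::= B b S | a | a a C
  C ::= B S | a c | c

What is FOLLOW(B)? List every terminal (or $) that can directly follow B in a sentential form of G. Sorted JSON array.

Compute FIRST by fixpoint:
iter 1:
  A via A→b c: +{b}
  B via B→a: +{a}
  C via C→B S: +{a}
  C via C→c: +{c}
  S via S→a: +{a}
  S via S→b A: +{b}
  S via S→c: +{c}
  FIRST(S)={a,b,c}  FIRST(A)={b}  FIRST(B)={a}  FIRST(C)={a,c}
iter 2: (stable)
  FIRST(S)={a,b,c}  FIRST(A)={b}  FIRST(B)={a}  FIRST(C)={a,c}

Compute FOLLOW by fixpoint:
FOLLOW(S) := {$}
iter 1:
  B→B b S: FOLLOW(B) ⊇ FIRST(b) = {b}; new: +{b}
  B→B b S: FOLLOW(S) ⊇ FOLLOW(B) ⊇ {b}; new: +{b}
  B→a a C: FOLLOW(C) ⊇ FOLLOW(B) ⊇ {b}; new: +{b}
  C→B S: FOLLOW(B) ⊇ FIRST(S) = {a,b,c}; new: +{a,c}
  S→b A: FOLLOW(A) ⊇ FOLLOW(S) ⊇ {$,b}; new: +{$,b}
  S→b C: FOLLOW(C) ⊇ FOLLOW(S) ⊇ {$,b}; new: +{$}
  S→c B: FOLLOW(B) ⊇ FOLLOW(S) ⊇ {$,b}; new: +{$}
  S: {$,b}  A: {$,b}  B: {$,a,b,c}  C: {$,b}
iter 2:
  B→B b S: FOLLOW(S) ⊇ FOLLOW(B) ⊇ {$,a,b,c}; new: +{a,c}
  B→a a C: FOLLOW(C) ⊇ FOLLOW(B) ⊇ {$,a,b,c}; new: +{a,c}
  S→b A: FOLLOW(A) ⊇ FOLLOW(S) ⊇ {$,a,b,c}; new: +{a,c}
  S: {$,a,b,c}  A: {$,a,b,c}  B: {$,a,b,c}  C: {$,a,b,c}
iter 3: (stable)
  S: {$,a,b,c}  A: {$,a,b,c}  B: {$,a,b,c}  C: {$,a,b,c}

FOLLOW(B) = ["$", "a", "b", "c"]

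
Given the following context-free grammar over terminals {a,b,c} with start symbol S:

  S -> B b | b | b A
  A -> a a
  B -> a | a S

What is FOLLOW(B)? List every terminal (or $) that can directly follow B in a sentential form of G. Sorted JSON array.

FIRST iteration:
pass 1:
  A via A→a a: +{a}
  B via B→a: +{a}
  S via S→B b: +{a}
  S via S→b: +{b}
  FIRST[S]={a,b}  FIRST[A]={a}  FIRST[B]={a}
pass 2: done
  FIRST[S]={a,b}  FIRST[A]={a}  FIRST[B]={a}

FOLLOW sets:
FOLLOW(S) := {$}
[1]
  S→B b: FOLLOW(B) ⊇ FIRST(b) = {b}; new: +{b}
  S→b A: FOLLOW(A) ⊇ FOLLOW(S) ⊇ {$}; new: +{$}
  FOLLOW(S)={$}  FOLLOW(A)={$}  FOLLOW(B)={b}
[2]
  B→a S: FOLLOW(S) ⊇ FOLLOW(B) ⊇ {b}; new: +{b}
  S→b A: FOLLOW(A) ⊇ FOLLOW(S) ⊇ {$,b}; new: +{b}
  FOLLOW(S)={$,b}  FOLLOW(A)={$,b}  FOLLOW(B)={b}
[3] done
  FOLLOW(S)={$,b}  FOLLOW(A)={$,b}  FOLLOW(B)={b}

FOLLOW(B) = ["b"]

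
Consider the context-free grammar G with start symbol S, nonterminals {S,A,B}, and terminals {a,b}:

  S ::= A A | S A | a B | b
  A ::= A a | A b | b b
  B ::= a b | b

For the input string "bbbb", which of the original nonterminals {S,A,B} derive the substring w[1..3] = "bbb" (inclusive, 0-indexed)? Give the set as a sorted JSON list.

Convert to CNF:
  S -> A A | S A | T0 B | b
  A -> A T0 | A T1 | T1 T1
  B -> T0 T1 | b
  T0 -> a
  T1 -> b

CYK fill — only the sub-triangle for w[1..3]:
  T[1,1] 'b' = {B,S,T1}  orig:{B,S}
  T[2,2] 'b' = {B,S,T1}  orig:{B,S}
  T[3,3] 'b' = {B,S,T1}  orig:{B,S}
  T[1,2] 'bb' = {A}
  T[2,3] 'bb' = {A}
  T[1,3] 'bbb' = {A,S}

Original NTs in T[1,3] deriving "bbb": ["A", "S"]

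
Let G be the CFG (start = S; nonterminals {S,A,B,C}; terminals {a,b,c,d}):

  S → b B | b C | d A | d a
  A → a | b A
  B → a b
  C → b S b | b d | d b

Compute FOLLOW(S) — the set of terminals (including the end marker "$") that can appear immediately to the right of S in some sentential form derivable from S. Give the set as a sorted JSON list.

Compute FIRST by fixpoint:
iter 1:
  A via A→a: +{a}
  A via A→b A: +{b}
  B via B→a b: +{a}
  C via C→b S b: +{b}
  C via C→d b: +{d}
  S via S→b B: +{b}
  S via S→d A: +{d}
  FIRST(S)={b,d}  FIRST(A)={a,b}  FIRST(B)={a}  FIRST(C)={b,d}
iter 2: — fixpoint
  FIRST(S)={b,d}  FIRST(A)={a,b}  FIRST(B)={a}  FIRST(C)={b,d}

Compute FOLLOW by fixpoint:
initialize: $ ∈ FOLLOW(S)
[1]
  C→b S b: FOLLOW(S) ⊇ FIRST(b) = {b}; new: +{b}
  S→b B: FOLLOW(B) ⊇ FOLLOW(S) ⊇ {$,b}; new: +{$,b}
  S→b C: FOLLOW(C) ⊇ FOLLOW(S) ⊇ {$,b}; new: +{$,b}
  S→d A: FOLLOW(A) ⊇ FOLLOW(S) ⊇ {$,b}; new: +{$,b}
  FOLLOW[S]={$,b}  FOLLOW[A]={$,b}  FOLLOW[B]={$,b}  FOLLOW[C]={$,b}
[2] — fixpoint
  FOLLOW[S]={$,b}  FOLLOW[A]={$,b}  FOLLOW[B]={$,b}  FOLLOW[C]={$,b}

FOLLOW(S) = ["$", "b"]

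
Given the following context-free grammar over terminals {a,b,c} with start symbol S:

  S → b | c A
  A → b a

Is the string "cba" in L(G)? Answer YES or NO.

Convert to CNF:
  S -> T2 A | b
  A -> T0 T1
  T0 -> b
  T1 -> a
  T2 -> c

Fill CYK table bottom-up:
  [0..0]={T2}  "c"  orig:{}
  [1..1]={S,T0}  "b"  orig:{S}
  [2..2]={T1}  "a"  orig:{}
  [0..1]=∅  "cb"
  [1..2]={A}  "ba"
  [0..2]={S}  "cba"

S ∈ T[0,2] ⇒ YES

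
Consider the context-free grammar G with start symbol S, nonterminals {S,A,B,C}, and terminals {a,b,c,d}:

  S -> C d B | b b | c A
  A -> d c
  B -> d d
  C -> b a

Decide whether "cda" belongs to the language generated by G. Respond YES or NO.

CNF form of G:
  S -> C X4 | T1 A | T2 T2
  A -> T0 T1
  B -> T0 T0
  C -> T2 T3
  T0 -> d
  T1 -> c
  T2 -> b
  T3 -> a
  X4 -> T0 B

CYK fill:
  cell(0,0) c: {T1}  orig:{}
  cell(1,1) d: {T0}  orig:{}
  cell(2,2) a: {T3}  orig:{}
  cell(0,1) cd: ∅
  cell(1,2) da: ∅
  cell(0,2) cda: ∅

S ∉ T[0,2] ⇒ NO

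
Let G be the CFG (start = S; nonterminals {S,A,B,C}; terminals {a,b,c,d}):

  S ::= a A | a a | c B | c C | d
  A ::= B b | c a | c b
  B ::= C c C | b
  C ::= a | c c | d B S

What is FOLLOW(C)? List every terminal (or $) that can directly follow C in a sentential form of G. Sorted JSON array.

FIRST sets, iterate to fixpoint:
round 1:
  A via A→c a: +{c}
  B via B→b: +{b}
  C via C→a: +{a}
  C via C→c c: +{c}
  C via C→d B S: +{d}
  S via S→a A: +{a}
  S via S→c B: +{c}
  S via S→d: +{d}
  FIRST[S]={a,c,d}  FIRST[A]={c}  FIRST[B]={b}  FIRST[C]={a,c,d}
round 2:
  A via A→B b: +{b}
  B via B→C c C: +{a,c,d}
  FIRST[S]={a,c,d}  FIRST[A]={b,c}  FIRST[B]={a,b,c,d}  FIRST[C]={a,c,d}
round 3:
  A via A→B b: +{a,d}
  FIRST[S]={a,c,d}  FIRST[A]={a,b,c,d}  FIRST[B]={a,b,c,d}  FIRST[C]={a,c,d}
round 4: (stable)
  FIRST[S]={a,c,d}  FIRST[A]={a,b,c,d}  FIRST[B]={a,b,c,d}  FIRST[C]={a,c,d}

FOLLOW iteration:
seed FOLLOW(S) with $
round 1:
  A→B b: FOLLOW(B) ⊇ FIRST(b) = {b}; new: +{b}
  B→C c C: FOLLOW(C) ⊇ FIRST(c) = {c}; new: +{c}
  B→C c C: FOLLOW(C) ⊇ FOLLOW(B) ⊇ {b}; new: +{b}
  C→d B S: FOLLOW(B) ⊇ FIRST(S) = {a,c,d}; new: +{a,c,d}
  C→d B S: FOLLOW(S) ⊇ FOLLOW(C) ⊇ {b,c}; new: +{b,c}
  S→a A: FOLLOW(A) ⊇ FOLLOW(S) ⊇ {$,b,c}; new: +{$,b,c}
  S→c B: FOLLOW(B) ⊇ FOLLOW(S) ⊇ {$,b,c}; new: +{$}
  S→c C: FOLLOW(C) ⊇ FOLLOW(S) ⊇ {$,b,c}; new: +{$}
  FOLLOW(S)={$,b,c}  FOLLOW(A)={$,b,c}  FOLLOW(B)={$,a,b,c,d}  FOLLOW(C)={$,b,c}
round 2:
  B→C c C: FOLLOW(C) ⊇ FOLLOW(B) ⊇ {$,a,b,c,d}; new: +{a,d}
  C→d B S: FOLLOW(S) ⊇ FOLLOW(C) ⊇ {$,a,b,c,d}; new: +{a,d}
  S→a A: FOLLOW(A) ⊇ FOLLOW(S) ⊇ {$,a,b,c,d}; new: +{a,d}
  FOLLOW(S)={$,a,b,c,d}  FOLLOW(A)={$,a,b,c,d}  FOLLOW(B)={$,a,b,c,d}  FOLLOW(C)={$,a,b,c,d}
round 3: (stable)
  FOLLOW(S)={$,a,b,c,d}  FOLLOW(A)={$,a,b,c,d}  FOLLOW(B)={$,a,b,c,d}  FOLLOW(C)={$,a,b,c,d}

FOLLOW(C) = ["$", "a", "b", "c", "d"]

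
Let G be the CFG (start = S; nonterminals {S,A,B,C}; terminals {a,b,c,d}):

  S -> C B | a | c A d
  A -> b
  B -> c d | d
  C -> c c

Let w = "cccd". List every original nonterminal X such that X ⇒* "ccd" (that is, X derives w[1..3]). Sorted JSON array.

Convert to CNF:
  S -> C B | T0 X2 | a
  A -> b
  B -> T0 T1 | d
  C -> T0 T0
  T0 -> c
  T1 -> d
  X2 -> A T1

CYK table (by increasing span) (cells [i..j] with 1 ≤ i ≤ j ≤ 3 only):
  T[1,1] 'c' = {T0}  orig:{}
  T[2,2] 'c' = {T0}  orig:{}
  T[3,3] 'd' = {B,T1}  orig:{B}
  T[1,2] 'cc' = {C}
  T[2,3] 'cd' = {B}
  T[1,3] 'ccd' = {S}

Original NTs in T[1,3] deriving "ccd": ["S"]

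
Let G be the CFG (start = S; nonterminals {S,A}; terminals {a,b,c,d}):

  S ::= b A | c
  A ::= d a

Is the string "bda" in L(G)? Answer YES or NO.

Convert to CNF:
  S -> T2 A | c
  A -> T0 T1
  T0 -> d
  T1 -> a
  T2 -> b

CYK fill:
  cell(0,0) b: {T2}  orig:{}
  cell(1,1) d: {T0}  orig:{}
  cell(2,2) a: {T1}  orig:{}
  cell(0,1) bd: ∅
  cell(1,2) da: {A}
  cell(0,2) bda: {S}

S ∈ T[0,2] ⇒ YES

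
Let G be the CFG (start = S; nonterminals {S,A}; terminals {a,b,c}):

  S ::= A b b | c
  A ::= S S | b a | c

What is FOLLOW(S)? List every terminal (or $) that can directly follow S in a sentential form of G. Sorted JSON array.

Compute FIRST by fixpoint:
[1]
  A via A→b a: +{b}
  A via A→c: +{c}
  S via S→A b b: +{b,c}
  FIRST[S]={b,c}  FIRST[A]={b,c}
[2] done
  FIRST[S]={b,c}  FIRST[A]={b,c}

Compute FOLLOW by fixpoint:
initialize: $ ∈ FOLLOW(S)
iter 1:
  A→S S: FOLLOW(S) ⊇ FIRST(S) = {b,c}; new: +{b,c}
  S→A b b: FOLLOW(A) ⊇ FIRST(b) = {b}; new: +{b}
  FOLLOW[S]={$,b,c}  FOLLOW[A]={b}
iter 2: (no change)
  FOLLOW[S]={$,b,c}  FOLLOW[A]={b}

FOLLOW(S) = ["$", "b", "c"]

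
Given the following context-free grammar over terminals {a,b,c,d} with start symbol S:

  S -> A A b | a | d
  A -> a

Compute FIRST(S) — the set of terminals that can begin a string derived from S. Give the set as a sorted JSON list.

Compute FIRST by fixpoint:
pass 1:
  A via A→a: +{a}
  S via S→A A b: +{a}
  S via S→d: +{d}
  S: {a,d}  A: {a}
pass 2: (no change)
  S: {a,d}  A: {a}

FIRST(S) = ["a", "d"]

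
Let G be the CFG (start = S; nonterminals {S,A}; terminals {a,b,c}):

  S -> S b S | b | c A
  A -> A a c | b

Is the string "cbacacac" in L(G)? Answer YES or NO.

CNF form of G:
  S -> S X4 | T1 A | b
  A -> A X3 | b
  T0 -> a
  T1 -> c
  T2 -> b
  X3 -> T0 T1
  X4 -> T2 S

CYK table (by increasing span):
  [0..0]={T1}  "c"  orig:{}
  [1..1]={A,S,T2}  "b"  orig:{A,S}
  [2..2]={T0}  "a"  orig:{}
  [3..3]={T1}  "c"  orig:{}
  [4..4]={T0}  "a"  orig:{}
  [5..5]={T1}  "c"  orig:{}
  [6..6]={T0}  "a"  orig:{}
  [7..7]={T1}  "c"  orig:{}
  [0..1]={S}  "cb"
  [1..2]=∅  "ba"
  [2..3]={X3}  "ac"  orig:{}
  [3..4]=∅  "ca"
  [4..5]={X3}  "ac"  orig:{}
  [5..6]=∅  "ca"
  [6..7]={X3}  "ac"  orig:{}
  [0..2]=∅  "cba"
  [1..3]={A}  "bac"
  [2..4]=∅  "aca"
  [3..5]=∅  "cac"
  [4..6]=∅  "aca"
  [5..7]=∅  "cac"
  [0..3]={S}  "cbac"
  [1..4]=∅  "baca"
  [2..5]=∅  "acac"
  [3..6]=∅  "caca"
  [4..7]=∅  "acac"
  [0..4]=∅  "cbaca"
  [1..5]={A}  "bacac"
  [2..6]=∅  "acaca"
  [3..7]=∅  "cacac"
  [0..5]={S}  "cbacac"
  [1..6]=∅  "bacaca"
  [2..7]=∅  "acacac"
  [0..6]=∅  "cbacaca"
  [1..7]={A}  "bacacac"
  [0..7]={S}  "cbacacac"

S ∈ T[0,7] ⇒ YES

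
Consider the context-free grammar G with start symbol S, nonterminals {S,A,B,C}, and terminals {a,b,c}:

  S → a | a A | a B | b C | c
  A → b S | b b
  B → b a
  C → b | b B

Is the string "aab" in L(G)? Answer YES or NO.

Convert to CNF:
  S -> T0 C | T1 A | T1 B | a | c
  A -> T0 S | T0 T0
  B -> T0 T1
  C -> T0 B | b
  T0 -> b
  T1 -> a

CYK table (by increasing span):
  T[0,0] 'a' = {S,T1}  orig:{S}
  T[1,1] 'a' = {S,T1}  orig:{S}
  T[2,2] 'b' = {C,T0}  orig:{C}
  T[0,1] 'aa' = ∅
  T[1,2] 'ab' = ∅
  T[0,2] 'aab' = ∅

S ∉ T[0,2] ⇒ NO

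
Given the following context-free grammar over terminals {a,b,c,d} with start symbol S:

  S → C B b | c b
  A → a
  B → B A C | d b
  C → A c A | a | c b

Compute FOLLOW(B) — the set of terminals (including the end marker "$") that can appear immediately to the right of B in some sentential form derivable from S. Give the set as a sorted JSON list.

FIRST iteration:
round 1:
  A via A→a: +{a}
  B via B→d b: +{d}
  C via C→A c A: +{a}
  C via C→c b: +{c}
  S via S→C B b: +{a,c}
  FIRST(S)={a,c}  FIRST(A)={a}  FIRST(B)={d}  FIRST(C)={a,c}
round 2: (stable)
  FIRST(S)={a,c}  FIRST(A)={a}  FIRST(B)={d}  FIRST(C)={a,c}

FOLLOW sets:
initialize: $ ∈ FOLLOW(S)
pass 1:
  B→B A C: FOLLOW(B) ⊇ FIRST(A) = {a}; new: +{a}
  B→B A C: FOLLOW(A) ⊇ FIRST(C) = {a,c}; new: +{a,c}
  B→B A C: FOLLOW(C) ⊇ FOLLOW(B) ⊇ {a}; new: +{a}
  S→C B b: FOLLOW(C) ⊇ FIRST(B) = {d}; new: +{d}
  S→C B b: FOLLOW(B) ⊇ FIRST(b) = {b}; new: +{b}
  FOLLOW[S]={$}  FOLLOW[A]={a,c}  FOLLOW[B]={a,b}  FOLLOW[C]={a,d}
pass 2:
  B→B A C: FOLLOW(C) ⊇ FOLLOW(B) ⊇ {a,b}; new: +{b}
  C→A c A: FOLLOW(A) ⊇ FOLLOW(C) ⊇ {a,b,d}; new: +{b,d}
  FOLLOW[S]={$}  FOLLOW[A]={a,b,c,d}  FOLLOW[B]={a,b}  FOLLOW[C]={a,b,d}
pass 3: (stable)
  FOLLOW[S]={$}  FOLLOW[A]={a,b,c,d}  FOLLOW[B]={a,b}  FOLLOW[C]={a,b,d}

FOLLOW(B) = ["a", "b"]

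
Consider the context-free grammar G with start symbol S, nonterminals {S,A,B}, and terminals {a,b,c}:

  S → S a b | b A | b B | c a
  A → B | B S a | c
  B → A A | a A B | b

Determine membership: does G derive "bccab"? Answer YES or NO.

CNF form of G:
  S -> S X6 | T1 A | T1 B | T2 T0
  A -> A A | B X3 | T0 X4 | b | c
  B -> A A | T0 X5 | b
  T0 -> a
  T1 -> b
  T2 -> c
  X3 -> S T0
  X4 -> A B
  X5 -> A B
  X6 -> T0 T1

CYK table (by increasing span):
  T[0,0] 'b' = {A,B,T1}  orig:{A,B}
  T[1,1] 'c' = {A,T2}  orig:{A}
  T[2,2] 'c' = {A,T2}  orig:{A}
  T[3,3] 'a' = {T0}  orig:{}
  T[4,4] 'b' = {A,B,T1}  orig:{A,B}
  T[0,1] 'bc' = {A,B,S}
  T[1,2] 'cc' = {A,B}
  T[2,3] 'ca' = {S}
  T[3,4] 'ab' = {X6}  orig:{}
  T[0,2] 'bcc' = {A,B,S,X4,X5}  orig:{A,B,S}
  T[1,3] 'cca' = ∅
  T[2,4] 'cab' = ∅
  T[0,3] 'bcca' = {X3}  orig:{}
  T[1,4] 'ccab' = ∅
  T[0,4] 'bccab' = {S}

S ∈ T[0,4] ⇒ YES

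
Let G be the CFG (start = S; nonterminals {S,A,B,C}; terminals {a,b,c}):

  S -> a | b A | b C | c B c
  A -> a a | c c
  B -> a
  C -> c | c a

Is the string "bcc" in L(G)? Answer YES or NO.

CNF form of G:
  S -> T1 X3 | T2 A | T2 C | a
  A -> T0 T0 | T1 T1
  B -> a
  C -> T1 T0 | c
  T0 -> a
  T1 -> c
  T2 -> b
  X3 -> B T1

Fill CYK table bottom-up:
  T[0,0] 'b' = {T2}  orig:{}
  T[1,1] 'c' = {C,T1}  orig:{C}
  T[2,2] 'c' = {C,T1}  orig:{C}
  T[0,1] 'bc' = {S}
  T[1,2] 'cc' = {A}
  T[0,2] 'bcc' = {S}

S ∈ T[0,2] ⇒ YES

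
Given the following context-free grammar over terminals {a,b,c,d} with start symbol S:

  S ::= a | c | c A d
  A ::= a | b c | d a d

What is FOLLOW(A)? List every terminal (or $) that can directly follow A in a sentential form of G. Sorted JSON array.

FIRST sets, iterate to fixpoint:
[1]
  A via A→a: +{a}
  A via A→b c: +{b}
  A via A→d a d: +{d}
  S via S→a: +{a}
  S via S→c: +{c}
  FIRST(S)={a,c}  FIRST(A)={a,b,d}
[2] (no change)
  FIRST(S)={a,c}  FIRST(A)={a,b,d}

FOLLOW sets:
initialize: $ ∈ FOLLOW(S)
iter 1:
  S→c A d: FOLLOW(A) ⊇ FIRST(d) = {d}; new: +{d}
  FOLLOW(S)={$}  FOLLOW(A)={d}
iter 2: done
  FOLLOW(S)={$}  FOLLOW(A)={d}

FOLLOW(A) = ["d"]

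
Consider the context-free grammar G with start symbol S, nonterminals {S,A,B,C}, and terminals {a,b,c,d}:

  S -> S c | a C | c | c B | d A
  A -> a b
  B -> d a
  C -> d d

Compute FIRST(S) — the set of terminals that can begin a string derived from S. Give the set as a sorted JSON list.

FIRST sets, iterate to fixpoint:
[1]
  A via A→a b: +{a}
  B via B→d a: +{d}
  C via C→d d: +{d}
  S via S→a C: +{a}
  S via S→c: +{c}
  S via S→d A: +{d}
  FIRST[S]={a,c,d}  FIRST[A]={a}  FIRST[B]={d}  FIRST[C]={d}
[2] done
  FIRST[S]={a,c,d}  FIRST[A]={a}  FIRST[B]={d}  FIRST[C]={d}

FIRST(S) = ["a", "c", "d"]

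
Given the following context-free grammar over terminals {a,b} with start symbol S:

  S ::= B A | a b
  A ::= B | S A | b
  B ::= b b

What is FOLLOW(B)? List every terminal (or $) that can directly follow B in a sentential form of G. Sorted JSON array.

FIRST sets, iterate to fixpoint:
[1]
  A via A→b: +{b}
  B via B→b b: +{b}
  S via S→B A: +{b}
  S via S→a b: +{a}
  FIRST(S)={a,b}  FIRST(A)={b}  FIRST(B)={b}
[2]
  A via A→S A: +{a}
  FIRST(S)={a,b}  FIRST(A)={a,b}  FIRST(B)={b}
[3] (stable)
  FIRST(S)={a,b}  FIRST(A)={a,b}  FIRST(B)={b}

Compute FOLLOW by fixpoint:
initialize: $ ∈ FOLLOW(S)
round 1:
  A→S A: FOLLOW(S) ⊇ FIRST(A) = {a,b}; new: +{a,b}
  S→B A: FOLLOW(B) ⊇ FIRST(A) = {a,b}; new: +{a,b}
  S→B A: FOLLOW(A) ⊇ FOLLOW(S) ⊇ {$,a,b}; new: +{$,a,b}
  FOLLOW(S)={$,a,b}  FOLLOW(A)={$,a,b}  FOLLOW(B)={a,b}
round 2:
  A→B: FOLLOW(B) ⊇ FOLLOW(A) ⊇ {$,a,b}; new: +{$}
  FOLLOW(S)={$,a,b}  FOLLOW(A)={$,a,b}  FOLLOW(B)={$,a,b}
round 3: — fixpoint
  FOLLOW(S)={$,a,b}  FOLLOW(A)={$,a,b}  FOLLOW(B)={$,a,b}

FOLLOW(B) = ["$", "a", "b"]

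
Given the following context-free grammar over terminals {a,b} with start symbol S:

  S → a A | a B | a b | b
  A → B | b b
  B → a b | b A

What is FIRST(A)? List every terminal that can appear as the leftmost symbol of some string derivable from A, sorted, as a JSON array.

Compute FIRST by fixpoint:
pass 1:
  A via A→b b: +{b}
  B via B→a b: +{a}
  B via B→b A: +{b}
  S via S→a A: +{a}
  S via S→b: +{b}
  S: {a,b}  A: {b}  B: {a,b}
pass 2:
  A via A→B: +{a}
  S: {a,b}  A: {a,b}  B: {a,b}
pass 3: done
  S: {a,b}  A: {a,b}  B: {a,b}

FIRST(A) = ["a", "b"]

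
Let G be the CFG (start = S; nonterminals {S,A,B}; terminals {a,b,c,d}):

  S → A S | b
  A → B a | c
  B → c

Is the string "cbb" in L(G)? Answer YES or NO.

Convert to CNF:
  S -> A S | b
  A -> B T0 | c
  B -> c
  T0 -> a

CYK table (by increasing span):
  [0..0]={A,B}  "c"
  [1..1]={S}  "b"
  [2..2]={S}  "b"
  [0..1]={S}  "cb"
  [1..2]=∅  "bb"
  [0..2]=∅  "cbb"

S ∉ T[0,2] ⇒ NO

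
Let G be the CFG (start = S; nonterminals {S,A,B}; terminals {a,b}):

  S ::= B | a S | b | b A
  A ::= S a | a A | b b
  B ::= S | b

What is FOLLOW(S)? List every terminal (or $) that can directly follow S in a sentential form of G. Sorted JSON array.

FIRST iteration:
[1]
  A via A→a A: +{a}
  A via A→b b: +{b}
  B via B→b: +{b}
  S via S→B: +{b}
  S via S→a S: +{a}
  FIRST(S)={a,b}  FIRST(A)={a,b}  FIRST(B)={b}
[2]
  B via B→S: +{a}
  FIRST(S)={a,b}  FIRST(A)={a,b}  FIRST(B)={a,b}
[3] — fixpoint
  FIRST(S)={a,b}  FIRST(A)={a,b}  FIRST(B)={a,b}

FOLLOW iteration:
initialize: $ ∈ FOLLOW(S)
iter 1:
  A→S a: FOLLOW(S) ⊇ FIRST(a) = {a}; new: +{a}
  S→B: FOLLOW(B) ⊇ FOLLOW(S) ⊇ {$,a}; new: +{$,a}
  S→b A: FOLLOW(A) ⊇ FOLLOW(S) ⊇ {$,a}; new: +{$,a}
  FOLLOW(S)={$,a}  FOLLOW(A)={$,a}  FOLLOW(B)={$,a}
iter 2: done
  FOLLOW(S)={$,a}  FOLLOW(A)={$,a}  FOLLOW(B)={$,a}

FOLLOW(S) = ["$", "a"]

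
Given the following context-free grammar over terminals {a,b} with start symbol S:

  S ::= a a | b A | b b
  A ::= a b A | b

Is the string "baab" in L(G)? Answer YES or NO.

CNF form of G:
  S -> T0 T0 | T1 A | T1 T1
  A -> T0 X2 | b
  T0 -> a
  T1 -> b
  X2 -> T1 A

CYK fill:
  T[0,0] 'b' = {A,T1}  orig:{A}
  T[1,1] 'a' = {T0}  orig:{}
  T[2,2] 'a' = {T0}  orig:{}
  T[3,3] 'b' = {A,T1}  orig:{A}
  T[0,1] 'ba' = ∅
  T[1,2] 'aa' = {S}
  T[2,3] 'ab' = ∅
  T[0,2] 'baa' = ∅
  T[1,3] 'aab' = ∅
  T[0,3] 'baab' = ∅

S ∉ T[0,3] ⇒ NO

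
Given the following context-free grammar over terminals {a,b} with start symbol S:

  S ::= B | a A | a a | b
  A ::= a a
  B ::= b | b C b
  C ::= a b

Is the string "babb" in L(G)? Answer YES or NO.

CNF form of G:
  S -> T0 A | T0 T0 | T1 X3 | b
  A -> T0 T0
  B -> T1 X2 | b
  C -> T0 T1
  T0 -> a
  T1 -> b
  X2 -> C T1
  X3 -> C T1

Fill CYK table bottom-up:
  [0..0]={B,S,T1}  "b"  orig:{B,S}
  [1..1]={T0}  "a"  orig:{}
  [2..2]={B,S,T1}  "b"  orig:{B,S}
  [3..3]={B,S,T1}  "b"  orig:{B,S}
  [0..1]=∅  "ba"
  [1..2]={C}  "ab"
  [2..3]=∅  "bb"
  [0..2]=∅  "bab"
  [1..3]={X2,X3}  "abb"  orig:{}
  [0..3]={B,S}  "babb"

S ∈ T[0,3] ⇒ YES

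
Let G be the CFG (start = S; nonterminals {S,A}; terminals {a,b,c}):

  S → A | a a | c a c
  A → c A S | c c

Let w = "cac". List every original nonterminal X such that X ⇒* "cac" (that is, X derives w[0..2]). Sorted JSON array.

Convert to CNF:
  S -> T0 T0 | T0 X3 | T0 X4 | T1 T1
  A -> T0 T0 | T0 X2
  T0 -> c
  T1 -> a
  X2 -> A S
  X3 -> A S
  X4 -> T1 T0

CYK table (by increasing span), restricted to cells inside w[0..2]:
  T[0,0] 'c' = {T0}  orig:{}
  T[1,1] 'a' = {T1}  orig:{}
  T[2,2] 'c' = {T0}  orig:{}
  T[0,1] 'ca' = ∅
  T[1,2] 'ac' = {X4}  orig:{}
  T[0,2] 'cac' = {S}

Original NTs in T[0,2] deriving "cac": ["S"]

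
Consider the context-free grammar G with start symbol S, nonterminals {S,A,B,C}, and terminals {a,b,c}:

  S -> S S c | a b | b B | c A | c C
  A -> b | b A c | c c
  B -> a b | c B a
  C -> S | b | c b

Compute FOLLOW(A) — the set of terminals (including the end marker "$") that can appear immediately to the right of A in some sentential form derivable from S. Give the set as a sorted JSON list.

Compute FIRST by fixpoint:
[1]
  A via A→b: +{b}
  A via A→c c: +{c}
  B via B→a b: +{a}
  B via B→c B a: +{c}
  C via C→b: +{b}
  C via C→c b: +{c}
  S via S→a b: +{a}
  S via S→b B: +{b}
  S via S→c A: +{c}
  FIRST(S)={a,b,c}  FIRST(A)={b,c}  FIRST(B)={a,c}  FIRST(C)={b,c}
[2]
  C via C→S: +{a}
  FIRST(S)={a,b,c}  FIRST(A)={b,c}  FIRST(B)={a,c}  FIRST(C)={a,b,c}
[3] (no change)
  FIRST(S)={a,b,c}  FIRST(A)={b,c}  FIRST(B)={a,c}  FIRST(C)={a,b,c}

FOLLOW iteration:
FOLLOW(S) := {$}
[1]
  A→b A c: FOLLOW(A) ⊇ FIRST(c) = {c}; new: +{c}
  B→c B a: FOLLOW(B) ⊇ FIRST(a) = {a}; new: +{a}
  S→S S c: FOLLOW(S) ⊇ FIRST(S) = {a,b,c}; new: +{a,b,c}
  S→b B: FOLLOW(B) ⊇ FOLLOW(S) ⊇ {$,a,b,c}; new: +{$,b,c}
  S→c A: FOLLOW(A) ⊇ FOLLOW(S) ⊇ {$,a,b,c}; new: +{$,a,b}
  S→c C: FOLLOW(C) ⊇ FOLLOW(S) ⊇ {$,a,b,c}; new: +{$,a,b,c}
  S: {$,a,b,c}  A: {$,a,b,c}  B: {$,a,b,c}  C: {$,a,b,c}
[2] (stable)
  S: {$,a,b,c}  A: {$,a,b,c}  B: {$,a,b,c}  C: {$,a,b,c}

FOLLOW(A) = ["$", "a", "b", "c"]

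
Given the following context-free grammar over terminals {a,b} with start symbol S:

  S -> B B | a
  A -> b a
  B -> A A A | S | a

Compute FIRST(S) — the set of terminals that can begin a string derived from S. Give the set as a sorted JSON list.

Compute FIRST by fixpoint:
pass 1:
  A via A→b a: +{b}
  B via B→A A A: +{b}
  B via B→a: +{a}
  S via S→B B: +{a,b}
  FIRST(S)={a,b}  FIRST(A)={b}  FIRST(B)={a,b}
pass 2: done
  FIRST(S)={a,b}  FIRST(A)={b}  FIRST(B)={a,b}

FIRST(S) = ["a", "b"]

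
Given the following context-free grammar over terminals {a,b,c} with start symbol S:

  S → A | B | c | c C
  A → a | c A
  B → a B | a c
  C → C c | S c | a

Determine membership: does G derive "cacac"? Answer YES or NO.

CNF form of G:
  S -> T0 A | T0 C | T1 B | T1 T0 | a | c
  A -> T0 A | a
  B -> T1 B | T1 T0
  C -> C T0 | S T0 | a
  T0 -> c
  T1 -> a

CYK table (by increasing span):
  T[0,0] 'c' = {S,T0}  orig:{S}
  T[1,1] 'a' = {A,C,S,T1}  orig:{A,C,S}
  T[2,2] 'c' = {S,T0}  orig:{S}
  T[3,3] 'a' = {A,C,S,T1}  orig:{A,C,S}
  T[4,4] 'c' = {S,T0}  orig:{S}
  T[0,1] 'ca' = {A,S}
  T[1,2] 'ac' = {B,C,S}
  T[2,3] 'ca' = {A,S}
  T[3,4] 'ac' = {B,C,S}
  T[0,2] 'cac' = {C,S}
  T[1,3] 'aca' = ∅
  T[2,4] 'cac' = {C,S}
  T[0,3] 'caca' = ∅
  T[1,4] 'acac' = ∅
  T[0,4] 'cacac' = ∅

S ∉ T[0,4] ⇒ NO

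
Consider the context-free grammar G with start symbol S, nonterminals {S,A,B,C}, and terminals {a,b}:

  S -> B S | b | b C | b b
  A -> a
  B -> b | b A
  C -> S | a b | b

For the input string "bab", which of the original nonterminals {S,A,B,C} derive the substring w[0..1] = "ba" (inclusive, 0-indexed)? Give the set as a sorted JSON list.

Convert to CNF:
  S -> B S | T0 C | T0 T0 | b
  A -> a
  B -> T0 A | b
  C -> B S | T0 C | T0 T0 | T1 T0 | b
  T0 -> b
  T1 -> a

CYK table (by increasing span) — only the sub-triangle for w[0..1]:
  [0..0]={B,C,S,T0}  "b"  orig:{B,C,S}
  [1..1]={A,T1}  "a"  orig:{A}
  [0..1]={B}  "ba"

Original NTs in T[0,1] deriving "ba": ["B"]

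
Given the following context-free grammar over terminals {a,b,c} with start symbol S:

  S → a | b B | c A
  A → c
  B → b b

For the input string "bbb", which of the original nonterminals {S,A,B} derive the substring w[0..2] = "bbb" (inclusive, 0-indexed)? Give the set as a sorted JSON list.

CNF form of G:
  S -> T0 B | T1 A | a
  A -> c
  B -> T0 T0
  T0 -> b
  T1 -> c

Fill CYK table bottom-up — only the sub-triangle for w[0..2]:
  [0..0]={T0}  "b"  orig:{}
  [1..1]={T0}  "b"  orig:{}
  [2..2]={T0}  "b"  orig:{}
  [0..1]={B}  "bb"
  [1..2]={B}  "bb"
  [0..2]={S}  "bbb"

Original NTs in T[0,2] deriving "bbb": ["S"]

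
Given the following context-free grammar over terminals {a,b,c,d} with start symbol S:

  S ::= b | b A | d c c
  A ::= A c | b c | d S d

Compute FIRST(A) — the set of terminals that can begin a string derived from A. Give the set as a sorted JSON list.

FIRST iteration:
round 1:
  A via A→b c: +{b}
  A via A→d S d: +{d}
  S via S→b: +{b}
  S via S→d c c: +{d}
  S: {b,d}  A: {b,d}
round 2: — fixpoint
  S: {b,d}  A: {b,d}

FIRST(A) = ["b", "d"]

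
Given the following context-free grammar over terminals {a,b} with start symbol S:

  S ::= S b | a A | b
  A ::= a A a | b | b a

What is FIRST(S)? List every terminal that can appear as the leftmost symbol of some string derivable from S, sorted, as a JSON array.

FIRST sets, iterate to fixpoint:
[1]
  A via A→a A a: +{a}
  A via A→b: +{b}
  S via S→a A: +{a}
  S via S→b: +{b}
  FIRST[S]={a,b}  FIRST[A]={a,b}
[2] (no change)
  FIRST[S]={a,b}  FIRST[A]={a,b}

FIRST(S) = ["a", "b"]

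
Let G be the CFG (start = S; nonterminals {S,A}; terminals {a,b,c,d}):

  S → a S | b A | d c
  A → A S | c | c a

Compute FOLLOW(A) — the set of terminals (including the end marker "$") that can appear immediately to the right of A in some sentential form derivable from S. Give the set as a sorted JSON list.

Compute FIRST by fixpoint:
pass 1:
  A via A→c: +{c}
  S via S→a S: +{a}
  S via S→b A: +{b}
  S via S→d c: +{d}
  FIRST(S)={a,b,d}  FIRST(A)={c}
pass 2: — fixpoint
  FIRST(S)={a,b,d}  FIRST(A)={c}

FOLLOW sets:
seed FOLLOW(S) with $
[1]
  A→A S: FOLLOW(A) ⊇ FIRST(S) = {a,b,d}; new: +{a,b,d}
  A→A S: FOLLOW(S) ⊇ FOLLOW(A) ⊇ {a,b,d}; new: +{a,b,d}
  S→b A: FOLLOW(A) ⊇ FOLLOW(S) ⊇ {$,a,b,d}; new: +{$}
  FOLLOW(S)={$,a,b,d}  FOLLOW(A)={$,a,b,d}
[2] (no change)
  FOLLOW(S)={$,a,b,d}  FOLLOW(A)={$,a,b,d}

FOLLOW(A) = ["$", "a", "b", "d"]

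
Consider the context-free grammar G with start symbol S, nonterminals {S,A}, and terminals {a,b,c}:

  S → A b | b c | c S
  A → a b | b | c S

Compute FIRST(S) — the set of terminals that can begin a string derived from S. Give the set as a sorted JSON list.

FIRST iteration:
round 1:
  A via A→a b: +{a}
  A via A→b: +{b}
  A via A→c S: +{c}
  S via S→A b: +{a,b,c}
  FIRST[S]={a,b,c}  FIRST[A]={a,b,c}
round 2: (no change)
  FIRST[S]={a,b,c}  FIRST[A]={a,b,c}

FIRST(S) = ["a", "b", "c"]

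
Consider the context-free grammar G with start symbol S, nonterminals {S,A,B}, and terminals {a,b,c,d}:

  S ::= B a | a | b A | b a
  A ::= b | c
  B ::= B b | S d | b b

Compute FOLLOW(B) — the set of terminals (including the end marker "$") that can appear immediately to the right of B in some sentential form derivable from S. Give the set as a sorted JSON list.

Compute FIRST by fixpoint:
[1]
  A via A→b: +{b}
  A via A→c: +{c}
  B via B→b b: +{b}
  S via S→B a: +{b}
  S via S→a: +{a}
  FIRST[S]={a,b}  FIRST[A]={b,c}  FIRST[B]={b}
[2]
  B via B→S d: +{a}
  FIRST[S]={a,b}  FIRST[A]={b,c}  FIRST[B]={a,b}
[3] (no change)
  FIRST[S]={a,b}  FIRST[A]={b,c}  FIRST[B]={a,b}

Compute FOLLOW by fixpoint:
FOLLOW(S) := {$}
[1]
  B→B b: FOLLOW(B) ⊇ FIRST(b) = {b}; new: +{b}
  B→S d: FOLLOW(S) ⊇ FIRST(d) = {d}; new: +{d}
  S→B a: FOLLOW(B) ⊇ FIRST(a) = {a}; new: +{a}
  S→b A: FOLLOW(A) ⊇ FOLLOW(S) ⊇ {$,d}; new: +{$,d}
  FOLLOW[S]={$,d}  FOLLOW[A]={$,d}  FOLLOW[B]={a,b}
[2] — fixpoint
  FOLLOW[S]={$,d}  FOLLOW[A]={$,d}  FOLLOW[B]={a,b}

FOLLOW(B) = ["a", "b"]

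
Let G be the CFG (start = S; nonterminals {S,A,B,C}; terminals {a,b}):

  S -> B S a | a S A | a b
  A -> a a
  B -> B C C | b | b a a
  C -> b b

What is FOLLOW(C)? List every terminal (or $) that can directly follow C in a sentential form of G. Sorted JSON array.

FIRST iteration:
iter 1:
  A via A→a a: +{a}
  B via B→b: +{b}
  C via C→b b: +{b}
  S via S→B S a: +{b}
  S via S→a S A: +{a}
  FIRST(S)={a,b}  FIRST(A)={a}  FIRST(B)={b}  FIRST(C)={b}
iter 2: done
  FIRST(S)={a,b}  FIRST(A)={a}  FIRST(B)={b}  FIRST(C)={b}

FOLLOW iteration:
seed FOLLOW(S) with $
round 1:
  B→B C C: FOLLOW(B) ⊇ FIRST(C) = {b}; new: +{b}
  B→B C C: FOLLOW(C) ⊇ FIRST(C) = {b}; new: +{b}
  S→B S a: FOLLOW(B) ⊇ FIRST(S) = {a,b}; new: +{a}
  S→B S a: FOLLOW(S) ⊇ FIRST(a) = {a}; new: +{a}
  S→a S A: FOLLOW(A) ⊇ FOLLOW(S) ⊇ {$,a}; new: +{$,a}
  FOLLOW(S)={$,a}  FOLLOW(A)={$,a}  FOLLOW(B)={a,b}  FOLLOW(C)={b}
round 2:
  B→B C C: FOLLOW(C) ⊇ FOLLOW(B) ⊇ {a,b}; new: +{a}
  FOLLOW(S)={$,a}  FOLLOW(A)={$,a}  FOLLOW(B)={a,b}  FOLLOW(C)={a,b}
round 3: done
  FOLLOW(S)={$,a}  FOLLOW(A)={$,a}  FOLLOW(B)={a,b}  FOLLOW(C)={a,b}

FOLLOW(C) = ["a", "b"]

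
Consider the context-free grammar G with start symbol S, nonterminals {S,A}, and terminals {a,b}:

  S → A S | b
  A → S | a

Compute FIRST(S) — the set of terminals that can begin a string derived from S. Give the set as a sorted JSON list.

FIRST iteration:
round 1:
  A via A→a: +{a}
  S via S→A S: +{a}
  S via S→b: +{b}
  FIRST(S)={a,b}  FIRST(A)={a}
round 2:
  A via A→S: +{b}
  FIRST(S)={a,b}  FIRST(A)={a,b}
round 3: done
  FIRST(S)={a,b}  FIRST(A)={a,b}

FIRST(S) = ["a", "b"]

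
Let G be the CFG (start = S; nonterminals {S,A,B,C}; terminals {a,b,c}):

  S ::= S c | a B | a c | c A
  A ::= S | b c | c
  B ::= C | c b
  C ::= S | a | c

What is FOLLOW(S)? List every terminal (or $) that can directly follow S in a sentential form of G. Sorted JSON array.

FIRST sets, iterate to fixpoint:
round 1:
  A via A→b c: +{b}
  A via A→c: +{c}
  B via B→c b: +{c}
  C via C→a: +{a}
  C via C→c: +{c}
  S via S→a B: +{a}
  S via S→c A: +{c}
  S: {a,c}  A: {b,c}  B: {c}  C: {a,c}
round 2:
  A via A→S: +{a}
  B via B→C: +{a}
  S: {a,c}  A: {a,b,c}  B: {a,c}  C: {a,c}
round 3: — fixpoint
  S: {a,c}  A: {a,b,c}  B: {a,c}  C: {a,c}

Compute FOLLOW by fixpoint:
initialize: $ ∈ FOLLOW(S)
round 1:
  S→S c: FOLLOW(S) ⊇ FIRST(c) = {c}; new: +{c}
  S→a B: FOLLOW(B) ⊇ FOLLOW(S) ⊇ {$,c}; new: +{$,c}
  S→c A: FOLLOW(A) ⊇ FOLLOW(S) ⊇ {$,c}; new: +{$,c}
  FOLLOW[S]={$,c}  FOLLOW[A]={$,c}  FOLLOW[B]={$,c}  FOLLOW[C]={}
round 2:
  B→C: FOLLOW(C) ⊇ FOLLOW(B) ⊇ {$,c}; new: +{$,c}
  FOLLOW[S]={$,c}  FOLLOW[A]={$,c}  FOLLOW[B]={$,c}  FOLLOW[C]={$,c}
round 3: done
  FOLLOW[S]={$,c}  FOLLOW[A]={$,c}  FOLLOW[B]={$,c}  FOLLOW[C]={$,c}

FOLLOW(S) = ["$", "c"]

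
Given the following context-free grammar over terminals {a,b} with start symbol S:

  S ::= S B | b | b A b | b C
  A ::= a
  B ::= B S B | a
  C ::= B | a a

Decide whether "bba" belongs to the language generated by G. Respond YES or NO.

CNF form of G:
  S -> S B | T1 C | T1 X4 | b
  A -> a
  B -> B X2 | a
  C -> B X3 | T0 T0 | a
  T0 -> a
  T1 -> b
  X2 -> S B
  X3 -> S B
  X4 -> A T1

CYK fill:
  [0..0]={S,T1}  "b"  orig:{S}
  [1..1]={S,T1}  "b"  orig:{S}
  [2..2]={A,B,C,T0}  "a"  orig:{A,B,C}
  [0..1]=∅  "bb"
  [1..2]={S,X2,X3}  "ba"  orig:{S}
  [0..2]=∅  "bba"

S ∉ T[0,2] ⇒ NO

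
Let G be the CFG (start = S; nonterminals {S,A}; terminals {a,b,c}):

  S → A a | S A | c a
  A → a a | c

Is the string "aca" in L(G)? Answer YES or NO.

CNF form of G:
  S -> A T0 | S A | T1 T0
  A -> T0 T0 | c
  T0 -> a
  T1 -> c

Fill CYK table bottom-up:
  T[0,0] 'a' = {T0}  orig:{}
  T[1,1] 'c' = {A,T1}  orig:{A}
  T[2,2] 'a' = {T0}  orig:{}
  T[0,1] 'ac' = ∅
  T[1,2] 'ca' = {S}
  T[0,2] 'aca' = ∅

S ∉ T[0,2] ⇒ NO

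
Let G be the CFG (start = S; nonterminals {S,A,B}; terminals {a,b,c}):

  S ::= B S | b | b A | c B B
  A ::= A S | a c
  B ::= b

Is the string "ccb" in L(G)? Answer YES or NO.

Convert to CNF:
  S -> B S | T1 X3 | T2 A | b
  A -> A S | T0 T1
  B -> b
  T0 -> a
  T1 -> c
  T2 -> b
  X3 -> B B

CYK fill:
  cell(0,0) c: {T1}  orig:{}
  cell(1,1) c: {T1}  orig:{}
  cell(2,2) b: {B,S,T2}  orig:{B,S}
  cell(0,1) cc: ∅
  cell(1,2) cb: ∅
  cell(0,2) ccb: ∅

S ∉ T[0,2] ⇒ NO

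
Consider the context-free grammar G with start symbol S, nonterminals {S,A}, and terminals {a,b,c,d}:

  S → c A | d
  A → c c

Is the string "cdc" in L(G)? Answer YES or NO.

Convert to CNF:
  S -> T0 A | d
  A -> T0 T0
  T0 -> c

Fill CYK table bottom-up:
  cell(0,0) c: {T0}  orig:{}
  cell(1,1) d: {S}
  cell(2,2) c: {T0}  orig:{}
  cell(0,1) cd: ∅
  cell(1,2) dc: ∅
  cell(0,2) cdc: ∅

S ∉ T[0,2] ⇒ NO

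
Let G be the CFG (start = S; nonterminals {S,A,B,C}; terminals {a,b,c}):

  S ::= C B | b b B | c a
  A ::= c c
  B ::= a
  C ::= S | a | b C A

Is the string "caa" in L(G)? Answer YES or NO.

Convert to CNF:
  S -> C B | T0 T2 | T1 X5
  A -> T0 T0
  B -> a
  C -> C B | T0 T2 | T1 X3 | T1 X4 | a
  T0 -> c
  T1 -> b
  T2 -> a
  X3 -> C A
  X4 -> T1 B
  X5 -> T1 B

CYK table (by increasing span):
  [0..0]={T0}  "c"  orig:{}
  [1..1]={B,C,T2}  "a"  orig:{B,C}
  [2..2]={B,C,T2}  "a"  orig:{B,C}
  [0..1]={C,S}  "ca"
  [1..2]={C,S}  "aa"
  [0..2]={C,S}  "caa"

S ∈ T[0,2] ⇒ YES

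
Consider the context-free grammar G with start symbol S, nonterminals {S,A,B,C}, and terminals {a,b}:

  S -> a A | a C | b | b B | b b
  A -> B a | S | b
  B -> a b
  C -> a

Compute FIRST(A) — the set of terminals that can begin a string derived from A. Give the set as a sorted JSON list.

FIRST iteration:
round 1:
  A via A→b: +{b}
  B via B→a b: +{a}
  C via C→a: +{a}
  S via S→a A: +{a}
  S via S→b: +{b}
  FIRST[S]={a,b}  FIRST[A]={b}  FIRST[B]={a}  FIRST[C]={a}
round 2:
  A via A→B a: +{a}
  FIRST[S]={a,b}  FIRST[A]={a,b}  FIRST[B]={a}  FIRST[C]={a}
round 3: done
  FIRST[S]={a,b}  FIRST[A]={a,b}  FIRST[B]={a}  FIRST[C]={a}

FIRST(A) = ["a", "b"]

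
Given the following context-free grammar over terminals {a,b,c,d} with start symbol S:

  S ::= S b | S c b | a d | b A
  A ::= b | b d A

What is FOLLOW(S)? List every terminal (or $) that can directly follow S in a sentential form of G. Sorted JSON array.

FIRST iteration:
round 1:
  A via A→b: +{b}
  S via S→a d: +{a}
  S via S→b A: +{b}
  S: {a,b}  A: {b}
round 2: (no change)
  S: {a,b}  A: {b}

Compute FOLLOW by fixpoint:
seed FOLLOW(S) with $
round 1:
  S→S b: FOLLOW(S) ⊇ FIRST(b) = {b}; new: +{b}
  S→S c b: FOLLOW(S) ⊇ FIRST(c) = {c}; new: +{c}
  S→b A: FOLLOW(A) ⊇ FOLLOW(S) ⊇ {$,b,c}; new: +{$,b,c}
  S: {$,b,c}  A: {$,b,c}
round 2: (stable)
  S: {$,b,c}  A: {$,b,c}

FOLLOW(S) = ["$", "b", "c"]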